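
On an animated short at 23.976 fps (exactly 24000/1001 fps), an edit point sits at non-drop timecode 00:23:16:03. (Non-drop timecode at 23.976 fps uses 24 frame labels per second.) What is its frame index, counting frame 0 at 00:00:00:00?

Total seconds to the label: (0 × 3600 + 23 × 60 + 16) = 1396.
Frame index = 1396 × 24 + 3 = 33507.

frame 33507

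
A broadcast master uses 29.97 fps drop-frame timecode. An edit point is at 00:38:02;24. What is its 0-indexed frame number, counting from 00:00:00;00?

68414

As if non-drop at 30 labels/s: (0 × 3600 + 38 × 60 + 2) × 30 + 24 = 68484.
Minute boundaries passed: 38; those not divisible by 10: 38 − 3 = 35; dropped labels = 2 × 35 = 70.
Actual frame index = 68484 − 70 = 68414.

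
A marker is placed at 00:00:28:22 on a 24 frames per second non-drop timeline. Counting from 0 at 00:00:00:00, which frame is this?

frame 694

Total seconds to the label: (0 × 3600 + 0 × 60 + 28) = 28.
Frame index = 28 × 24 + 22 = 694.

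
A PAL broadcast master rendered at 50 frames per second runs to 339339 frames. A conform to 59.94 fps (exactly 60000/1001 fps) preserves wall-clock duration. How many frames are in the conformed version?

406800 frames

Target frames = source frames × (target rate / source rate) = 339339 × (60000/1001)/(50) = 339339 × 1200/1001 = 406800.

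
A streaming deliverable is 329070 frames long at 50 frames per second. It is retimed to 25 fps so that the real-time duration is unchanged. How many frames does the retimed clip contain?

164535 frames

Frames at target rate = 329070 × (25) / (50) = 164535.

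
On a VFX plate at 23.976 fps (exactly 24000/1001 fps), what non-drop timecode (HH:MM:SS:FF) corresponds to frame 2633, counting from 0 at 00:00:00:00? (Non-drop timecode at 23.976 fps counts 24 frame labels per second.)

00:01:49:17

2633 ÷ 24 = 109 full seconds, remainder 17 frames.
109 s = 0 h 1 min 49 s.
Timecode: 00:01:49:17.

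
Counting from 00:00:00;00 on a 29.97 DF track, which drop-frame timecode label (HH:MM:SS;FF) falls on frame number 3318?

Each 10-minute DF block holds 10 × 60 × 30 − 9 × 2 = 17982 frames. 3318 ÷ 17982 → 0 full blocks, remainder 3318.
Within the partial block the first minute is 1800 frames and each further minute 1798, so 1 further minute boundary passed. Total skipped labels = 18 × 0 + 2 × 1 = 2.
Non-drop label index = 3318 + 2 = 3320; at 30 labels/s that is 00:01:50:20, i.e. DF 00:01:50;20.

00:01:50;20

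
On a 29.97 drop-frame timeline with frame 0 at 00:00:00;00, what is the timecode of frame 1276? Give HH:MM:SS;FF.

00:00:42;16

Each 10-minute DF block holds 10 × 60 × 30 − 9 × 2 = 17982 frames. 1276 ÷ 17982 → 0 full blocks, remainder 1276.
Within the partial block the first minute is 1800 frames and each further minute 1798, so 0 further minute boundaries passed. Total skipped labels = 18 × 0 + 2 × 0 = 0.
Non-drop label index = 1276 + 0 = 1276; at 30 labels/s that is 00:00:42:16, i.e. DF 00:00:42;16.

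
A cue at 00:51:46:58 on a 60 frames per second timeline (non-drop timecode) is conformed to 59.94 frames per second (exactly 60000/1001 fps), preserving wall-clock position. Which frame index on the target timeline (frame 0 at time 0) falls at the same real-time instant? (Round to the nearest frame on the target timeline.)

Source frame index: (0×3600 + 51×60 + 46) × 60 + 58 = 186418.
Real time: 186418 / (60) = 93209/30 s.
Target frame: (93209/30) × (60000/1001) = 186418000/1001 ≈ 186231.768 → 186232.

frame 186232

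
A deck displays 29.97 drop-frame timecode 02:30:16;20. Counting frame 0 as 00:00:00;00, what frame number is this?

270230

Complete 10-minute blocks: 15, each 17982 frames → 269730.
Remaining 0 whole minutes in the current block: 0 frames.
Within the current minute: 16 × 30 + 20 = 500. Total = 269730 + 0 + 500 = 270230.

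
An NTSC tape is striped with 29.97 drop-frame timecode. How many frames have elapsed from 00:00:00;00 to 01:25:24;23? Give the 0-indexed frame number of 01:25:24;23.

153589

Complete 10-minute blocks: 8, each 17982 frames → 143856.
Remaining 5 whole minutes in the current block: 1800 + 4 × 1798 = 8992 frames.
Within the current minute: 24 × 30 + 23 − 2 = 741 (labels ;00/;01 skipped at this minute). Total = 143856 + 8992 + 741 = 153589.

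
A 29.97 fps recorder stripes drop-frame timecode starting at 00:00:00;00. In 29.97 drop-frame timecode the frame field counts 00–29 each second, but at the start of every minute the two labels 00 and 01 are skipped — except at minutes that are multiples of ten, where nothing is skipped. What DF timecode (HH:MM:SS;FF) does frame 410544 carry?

03:48:18;16

Ten DF minutes hold 17982 frames, so frame 410544 lies in block 22 (frames 395604–413585) with 14940 frames into that block.
The block's first minute is 1800 frames and the rest 1798 each; 14940 frames reaches minute 8, so 22 × 18 + 8 × 2 = 412 labels have been skipped so far.
Adding those back, label number 410544 + 412 = 410956 at 30 labels/s is 13698 s + 16 f = 3 h 48 min 18 s frame 16, i.e. 03:48:18;16.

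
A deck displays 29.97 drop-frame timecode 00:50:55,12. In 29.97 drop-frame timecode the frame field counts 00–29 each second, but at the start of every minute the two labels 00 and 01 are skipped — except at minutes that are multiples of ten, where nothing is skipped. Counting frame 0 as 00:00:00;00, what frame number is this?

91572

As if non-drop at 30 labels/s: (0 × 3600 + 50 × 60 + 55) × 30 + 12 = 91662.
Minute boundaries passed: 50; those not divisible by 10: 50 − 5 = 45; dropped labels = 2 × 45 = 90.
Actual frame index = 91662 − 90 = 91572.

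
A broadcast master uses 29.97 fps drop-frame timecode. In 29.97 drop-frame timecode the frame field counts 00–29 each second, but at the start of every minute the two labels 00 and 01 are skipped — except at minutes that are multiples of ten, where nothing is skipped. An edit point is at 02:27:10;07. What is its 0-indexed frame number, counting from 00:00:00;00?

264641

Complete 10-minute blocks: 14, each 17982 frames → 251748.
Remaining 7 whole minutes in the current block: 1800 + 6 × 1798 = 12588 frames.
Within the current minute: 10 × 30 + 7 − 2 = 305 (labels ;00/;01 skipped at this minute). Total = 251748 + 12588 + 305 = 264641.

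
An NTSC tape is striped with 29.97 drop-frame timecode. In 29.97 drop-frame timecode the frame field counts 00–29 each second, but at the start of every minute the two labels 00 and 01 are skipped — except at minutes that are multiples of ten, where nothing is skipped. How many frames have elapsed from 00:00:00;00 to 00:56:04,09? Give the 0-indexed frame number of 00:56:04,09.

100827

Complete 10-minute blocks: 5, each 17982 frames → 89910.
Remaining 6 whole minutes in the current block: 1800 + 5 × 1798 = 10790 frames.
Within the current minute: 4 × 30 + 9 − 2 = 127 (labels ;00/;01 skipped at this minute). Total = 89910 + 10790 + 127 = 100827.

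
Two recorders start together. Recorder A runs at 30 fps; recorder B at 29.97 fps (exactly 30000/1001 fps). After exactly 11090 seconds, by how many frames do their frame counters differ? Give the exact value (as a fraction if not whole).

332700/1001 frames

A emits 30 × 11090 = 332700 frames; B emits 30000/1001 × 11090 = 332700000/1001.
Difference = 332700/1001 frames (≈ 332.3676); B is behind A.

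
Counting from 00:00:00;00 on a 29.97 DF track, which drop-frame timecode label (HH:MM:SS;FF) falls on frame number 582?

00:00:19;12

Ten DF minutes hold 17982 frames, so frame 582 lies in block 0 (frames 0–17981) with 582 frames into that block.
The block's first minute is 1800 frames and the rest 1798 each; 582 frames reaches minute 0, so 0 × 18 + 0 × 2 = 0 labels have been skipped so far.
Adding those back, label number 582 + 0 = 582 at 30 labels/s is 19 s + 12 f = 0 h 0 min 19 s frame 12, i.e. 00:00:19;12.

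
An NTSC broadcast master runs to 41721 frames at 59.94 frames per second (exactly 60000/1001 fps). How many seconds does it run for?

696.04535 seconds

Running time = 41721 / (60000/1001) = 696.04535 s.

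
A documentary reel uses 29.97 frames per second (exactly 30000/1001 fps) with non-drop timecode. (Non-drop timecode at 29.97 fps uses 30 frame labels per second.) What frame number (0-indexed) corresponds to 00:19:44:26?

Total seconds to the label: (0 × 3600 + 19 × 60 + 44) = 1184.
Frame index = 1184 × 30 + 26 = 35546.

35546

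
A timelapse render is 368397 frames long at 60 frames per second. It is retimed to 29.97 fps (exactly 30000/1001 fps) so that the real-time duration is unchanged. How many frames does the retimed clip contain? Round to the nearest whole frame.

Frames at target rate = 368397 × (30000/1001) / (60) = 184198500/1001 ≈ 184014.486.
Nearest whole frame: 184014.

184014 frames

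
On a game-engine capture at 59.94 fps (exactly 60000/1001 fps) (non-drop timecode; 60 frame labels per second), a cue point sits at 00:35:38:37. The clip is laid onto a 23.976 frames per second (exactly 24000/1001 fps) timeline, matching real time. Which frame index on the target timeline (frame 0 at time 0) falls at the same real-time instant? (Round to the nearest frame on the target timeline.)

frame 51327

Source frame index: (0×3600 + 35×60 + 38) × 60 + 37 = 128317.
Real time: 128317 / (60000/1001) = 128445317/60000 s.
Target frame: (128445317/60000) × (24000/1001) = 256634/5 ≈ 51326.800 → 51327.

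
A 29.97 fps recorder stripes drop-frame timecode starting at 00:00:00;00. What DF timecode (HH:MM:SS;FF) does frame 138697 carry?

Each 10-minute DF block holds 10 × 60 × 30 − 9 × 2 = 17982 frames. 138697 ÷ 17982 → 7 full blocks, remainder 12823.
Within the partial block the first minute is 1800 frames and each further minute 1798, so 7 further minute boundaries passed. Total skipped labels = 18 × 7 + 2 × 7 = 140.
Non-drop label index = 138697 + 140 = 138837; at 30 labels/s that is 01:17:07:27, i.e. DF 01:17:07;27.

01:17:07;27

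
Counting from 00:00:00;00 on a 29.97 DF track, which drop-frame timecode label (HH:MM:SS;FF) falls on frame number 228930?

02:07:18;20

Ten DF minutes hold 17982 frames, so frame 228930 lies in block 12 (frames 215784–233765) with 13146 frames into that block.
The block's first minute is 1800 frames and the rest 1798 each; 13146 frames reaches minute 7, so 12 × 18 + 7 × 2 = 230 labels have been skipped so far.
Adding those back, label number 228930 + 230 = 229160 at 30 labels/s is 7638 s + 20 f = 2 h 7 min 18 s frame 20, i.e. 02:07:18;20.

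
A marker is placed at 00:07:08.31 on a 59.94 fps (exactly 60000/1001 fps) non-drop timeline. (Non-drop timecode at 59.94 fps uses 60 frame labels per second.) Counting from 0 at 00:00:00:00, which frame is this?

frame 25711

Total seconds to the label: (0 × 3600 + 7 × 60 + 8) = 428.
Frame index = 428 × 60 + 31 = 25711.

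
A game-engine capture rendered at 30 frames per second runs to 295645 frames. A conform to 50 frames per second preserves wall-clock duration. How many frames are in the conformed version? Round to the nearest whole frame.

492742 frames

Frames at target rate = 295645 × (50) / (30) = 1478225/3 ≈ 492741.667.
Nearest whole frame: 492742.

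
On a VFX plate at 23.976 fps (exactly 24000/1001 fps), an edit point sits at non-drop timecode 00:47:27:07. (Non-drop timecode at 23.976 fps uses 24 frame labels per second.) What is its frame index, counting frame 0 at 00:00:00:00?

frame 68335

Total seconds to the label: (0 × 3600 + 47 × 60 + 27) = 2847.
Frame index = 2847 × 24 + 7 = 68335.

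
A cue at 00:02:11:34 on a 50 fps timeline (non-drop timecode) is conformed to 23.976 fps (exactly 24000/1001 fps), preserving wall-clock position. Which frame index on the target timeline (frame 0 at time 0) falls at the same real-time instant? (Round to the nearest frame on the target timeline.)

Source frame index: (0×3600 + 2×60 + 11) × 50 + 34 = 6584.
Real time: 6584 / (50) = 3292/25 s.
Target frame: (3292/25) × (24000/1001) = 3160320/1001 ≈ 3157.163 → 3157.

frame 3157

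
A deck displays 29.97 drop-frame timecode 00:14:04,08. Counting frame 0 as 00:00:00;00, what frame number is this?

25302

As if non-drop at 30 labels/s: (0 × 3600 + 14 × 60 + 4) × 30 + 8 = 25328.
Minute boundaries passed: 14; those not divisible by 10: 14 − 1 = 13; dropped labels = 2 × 13 = 26.
Actual frame index = 25328 − 26 = 25302.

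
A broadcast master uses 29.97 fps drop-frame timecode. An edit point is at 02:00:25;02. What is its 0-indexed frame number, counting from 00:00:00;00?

216536

Complete 10-minute blocks: 12, each 17982 frames → 215784.
Remaining 0 whole minutes in the current block: 0 frames.
Within the current minute: 25 × 30 + 2 = 752. Total = 215784 + 0 + 752 = 216536.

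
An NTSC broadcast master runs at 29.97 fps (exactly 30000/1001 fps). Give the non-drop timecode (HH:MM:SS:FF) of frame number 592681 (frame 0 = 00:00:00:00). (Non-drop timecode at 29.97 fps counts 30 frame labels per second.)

05:29:16:01

592681 ÷ 30 = 19756 full seconds, remainder 1 frame.
19756 s = 5 h 29 min 16 s.
Timecode: 05:29:16:01.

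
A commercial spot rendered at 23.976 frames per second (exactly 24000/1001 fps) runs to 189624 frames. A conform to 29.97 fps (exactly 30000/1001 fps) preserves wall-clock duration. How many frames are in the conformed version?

237030 frames

Target frames = source frames × (target rate / source rate) = 189624 × (30000/1001)/(24000/1001) = 189624 × 5/4 = 237030.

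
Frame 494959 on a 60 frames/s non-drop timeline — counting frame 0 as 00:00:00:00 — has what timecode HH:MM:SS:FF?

02:17:29:19

494959 ÷ 60 = 8249 full seconds, remainder 19 frames.
8249 s = 2 h 17 min 29 s.
Timecode: 02:17:29:19.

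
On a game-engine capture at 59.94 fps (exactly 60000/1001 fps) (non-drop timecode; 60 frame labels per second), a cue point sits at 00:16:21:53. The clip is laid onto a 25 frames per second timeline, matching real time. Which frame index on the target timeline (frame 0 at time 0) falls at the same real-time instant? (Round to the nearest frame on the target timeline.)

Source frame index: (0×3600 + 16×60 + 21) × 60 + 53 = 58913.
Real time: 58913 / (60000/1001) = 58971913/60000 s.
Target frame: (58971913/60000) × (25) = 58971913/2400 ≈ 24571.630 → 24572.

frame 24572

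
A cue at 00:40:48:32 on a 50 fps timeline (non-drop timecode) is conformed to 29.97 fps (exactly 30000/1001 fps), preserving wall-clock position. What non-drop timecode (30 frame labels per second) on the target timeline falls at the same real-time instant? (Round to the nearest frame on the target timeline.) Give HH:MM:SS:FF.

Source frame index: (0×3600 + 40×60 + 48) × 50 + 32 = 122432.
Real time: 122432 / (50) = 61216/25 s.
Target frame: (61216/25) × (30000/1001) = 73459200/1001 ≈ 73385.814 → 73386.
At 30 labels/s: frame 73386 → 00:40:46:06.

00:40:46:06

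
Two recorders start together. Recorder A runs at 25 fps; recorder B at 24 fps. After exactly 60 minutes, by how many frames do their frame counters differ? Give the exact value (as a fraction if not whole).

3600 frames

60 min = 3600 s.
A emits 25 × 3600 = 90000 frames; B emits 24 × 3600 = 86400.
Difference = 3600 frames; B is behind A.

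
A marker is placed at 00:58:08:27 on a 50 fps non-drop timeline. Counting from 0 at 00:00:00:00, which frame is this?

frame 174427

Total seconds to the label: (0 × 3600 + 58 × 60 + 8) = 3488.
Frame index = 3488 × 50 + 27 = 174427.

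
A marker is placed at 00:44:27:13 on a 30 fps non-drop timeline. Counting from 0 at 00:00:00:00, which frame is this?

frame 80023

Total seconds to the label: (0 × 3600 + 44 × 60 + 27) = 2667.
Frame index = 2667 × 30 + 13 = 80023.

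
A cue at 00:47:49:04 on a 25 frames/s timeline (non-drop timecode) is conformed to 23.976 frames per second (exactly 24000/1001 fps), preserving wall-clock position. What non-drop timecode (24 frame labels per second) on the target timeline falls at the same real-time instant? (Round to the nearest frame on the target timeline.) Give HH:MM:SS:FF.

00:47:46:07

Source frame index: (0×3600 + 47×60 + 49) × 25 + 4 = 71729.
Real time: 71729 / (25) = 71729/25 s.
Target frame: (71729/25) × (24000/1001) = 9837120/143 ≈ 68791.049 → 68791.
At 24 labels/s: frame 68791 → 00:47:46:07.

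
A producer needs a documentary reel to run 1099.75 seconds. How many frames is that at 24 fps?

Frames = 1099.75 × 24 = 26394.

26394 frames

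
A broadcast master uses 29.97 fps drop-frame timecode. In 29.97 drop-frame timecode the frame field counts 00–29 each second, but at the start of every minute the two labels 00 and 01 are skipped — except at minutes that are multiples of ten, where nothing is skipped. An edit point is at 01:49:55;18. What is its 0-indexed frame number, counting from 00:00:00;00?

Complete 10-minute blocks: 10, each 17982 frames → 179820.
Remaining 9 whole minutes in the current block: 1800 + 8 × 1798 = 16184 frames.
Within the current minute: 55 × 30 + 18 − 2 = 1666 (labels ;00/;01 skipped at this minute). Total = 179820 + 16184 + 1666 = 197670.

197670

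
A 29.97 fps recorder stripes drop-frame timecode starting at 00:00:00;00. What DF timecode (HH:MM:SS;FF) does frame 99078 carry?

Ten DF minutes hold 17982 frames, so frame 99078 lies in block 5 (frames 89910–107891) with 9168 frames into that block.
The block's first minute is 1800 frames and the rest 1798 each; 9168 frames reaches minute 5, so 5 × 18 + 5 × 2 = 100 labels have been skipped so far.
Adding those back, label number 99078 + 100 = 99178 at 30 labels/s is 3305 s + 28 f = 0 h 55 min 5 s frame 28, i.e. 00:55:05;28.

00:55:05;28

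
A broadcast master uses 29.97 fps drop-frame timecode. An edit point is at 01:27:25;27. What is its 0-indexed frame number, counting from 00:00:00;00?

Complete 10-minute blocks: 8, each 17982 frames → 143856.
Remaining 7 whole minutes in the current block: 1800 + 6 × 1798 = 12588 frames.
Within the current minute: 25 × 30 + 27 − 2 = 775 (labels ;00/;01 skipped at this minute). Total = 143856 + 12588 + 775 = 157219.

157219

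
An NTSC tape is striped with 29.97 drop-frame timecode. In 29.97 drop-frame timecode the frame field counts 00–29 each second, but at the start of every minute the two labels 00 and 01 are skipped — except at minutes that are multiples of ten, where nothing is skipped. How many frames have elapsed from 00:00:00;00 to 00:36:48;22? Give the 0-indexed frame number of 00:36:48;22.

Complete 10-minute blocks: 3, each 17982 frames → 53946.
Remaining 6 whole minutes in the current block: 1800 + 5 × 1798 = 10790 frames.
Within the current minute: 48 × 30 + 22 − 2 = 1460 (labels ;00/;01 skipped at this minute). Total = 53946 + 10790 + 1460 = 66196.

66196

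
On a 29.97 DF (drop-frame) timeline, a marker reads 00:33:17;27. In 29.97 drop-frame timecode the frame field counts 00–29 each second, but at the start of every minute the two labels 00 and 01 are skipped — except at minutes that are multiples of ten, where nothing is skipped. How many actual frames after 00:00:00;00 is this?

As if non-drop at 30 labels/s: (0 × 3600 + 33 × 60 + 17) × 30 + 27 = 59937.
Minute boundaries passed: 33; those not divisible by 10: 33 − 3 = 30; dropped labels = 2 × 30 = 60.
Actual frame index = 59937 − 60 = 59877.

59877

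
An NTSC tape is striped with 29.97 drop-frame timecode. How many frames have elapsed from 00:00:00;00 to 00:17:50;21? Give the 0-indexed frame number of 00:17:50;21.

32089

As if non-drop at 30 labels/s: (0 × 3600 + 17 × 60 + 50) × 30 + 21 = 32121.
Minute boundaries passed: 17; those not divisible by 10: 17 − 1 = 16; dropped labels = 2 × 16 = 32.
Actual frame index = 32121 − 32 = 32089.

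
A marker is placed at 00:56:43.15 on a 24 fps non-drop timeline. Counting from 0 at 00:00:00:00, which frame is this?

Total seconds to the label: (0 × 3600 + 56 × 60 + 43) = 3403.
Frame index = 3403 × 24 + 15 = 81687.

81687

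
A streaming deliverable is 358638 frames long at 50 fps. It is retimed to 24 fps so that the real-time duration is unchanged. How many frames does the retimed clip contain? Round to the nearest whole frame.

Frames at target rate = 358638 × (24) / (50) = 4303656/25 ≈ 172146.240.
Nearest whole frame: 172146.

172146 frames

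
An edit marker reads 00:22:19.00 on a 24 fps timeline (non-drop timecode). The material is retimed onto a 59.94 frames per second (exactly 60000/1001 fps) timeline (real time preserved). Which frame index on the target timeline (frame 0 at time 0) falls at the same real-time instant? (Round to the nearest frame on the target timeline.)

Source frame index: (0×3600 + 22×60 + 19) × 24 + 0 = 32136.
Real time: 32136 / (24) = 1339 s.
Target frame: (1339) × (60000/1001) = 6180000/77 ≈ 80259.740 → 80260.

frame 80260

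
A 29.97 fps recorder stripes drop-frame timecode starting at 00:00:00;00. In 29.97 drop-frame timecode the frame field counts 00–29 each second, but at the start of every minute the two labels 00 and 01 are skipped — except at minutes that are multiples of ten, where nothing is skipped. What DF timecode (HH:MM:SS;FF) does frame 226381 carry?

02:05:53;17

Each 10-minute DF block holds 10 × 60 × 30 − 9 × 2 = 17982 frames. 226381 ÷ 17982 → 12 full blocks, remainder 10597.
Within the partial block the first minute is 1800 frames and each further minute 1798, so 5 further minute boundaries passed. Total skipped labels = 18 × 12 + 2 × 5 = 226.
Non-drop label index = 226381 + 226 = 226607; at 30 labels/s that is 02:05:53:17, i.e. DF 02:05:53;17.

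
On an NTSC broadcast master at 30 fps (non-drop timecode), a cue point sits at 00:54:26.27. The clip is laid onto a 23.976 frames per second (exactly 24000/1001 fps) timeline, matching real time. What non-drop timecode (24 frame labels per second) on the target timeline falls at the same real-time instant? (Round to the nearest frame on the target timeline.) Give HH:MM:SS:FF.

Source frame index: (0×3600 + 54×60 + 26) × 30 + 27 = 98007.
Real time: 98007 / (30) = 32669/10 s.
Target frame: (32669/10) × (24000/1001) = 861600/11 ≈ 78327.273 → 78327.
At 24 labels/s: frame 78327 → 00:54:23:15.

00:54:23:15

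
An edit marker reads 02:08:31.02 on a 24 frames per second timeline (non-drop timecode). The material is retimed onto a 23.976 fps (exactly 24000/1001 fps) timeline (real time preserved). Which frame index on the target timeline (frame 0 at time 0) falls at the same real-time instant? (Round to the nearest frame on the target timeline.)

Source frame index: (2×3600 + 8×60 + 31) × 24 + 2 = 185066.
Real time: 185066 / (24) = 92533/12 s.
Target frame: (92533/12) × (24000/1001) = 26438000/143 ≈ 184881.119 → 184881.

frame 184881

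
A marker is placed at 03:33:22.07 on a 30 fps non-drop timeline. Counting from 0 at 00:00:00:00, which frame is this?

Total seconds to the label: (3 × 3600 + 33 × 60 + 22) = 12802.
Frame index = 12802 × 30 + 7 = 384067.

frame 384067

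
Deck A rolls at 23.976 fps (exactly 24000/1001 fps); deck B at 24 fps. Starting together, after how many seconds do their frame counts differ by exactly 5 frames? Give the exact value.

5005/24 seconds

The gap grows by |24 − 24000/1001| = 24/1001 frames per second.
Time for a 5-frame gap: 5 ÷ (24/1001) = 5005/24 s.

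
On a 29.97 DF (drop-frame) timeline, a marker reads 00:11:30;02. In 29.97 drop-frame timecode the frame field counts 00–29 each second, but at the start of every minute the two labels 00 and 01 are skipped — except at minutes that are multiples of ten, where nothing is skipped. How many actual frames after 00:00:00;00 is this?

20682

Complete 10-minute blocks: 1, each 17982 frames → 17982.
Remaining 1 whole minute in the current block: 1800 + 0 × 1798 = 1800 frames.
Within the current minute: 30 × 30 + 2 − 2 = 900 (labels ;00/;01 skipped at this minute). Total = 17982 + 1800 + 900 = 20682.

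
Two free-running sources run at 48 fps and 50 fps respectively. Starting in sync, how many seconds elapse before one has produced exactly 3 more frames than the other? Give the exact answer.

The gap grows by |50 − 48| = 2 frames per second.
Time for a 3-frame gap: 3 ÷ (2) = 1.5 s.

1.5 seconds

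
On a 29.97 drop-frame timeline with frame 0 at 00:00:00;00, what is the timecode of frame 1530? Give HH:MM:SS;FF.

00:00:51;00

Each 10-minute DF block holds 10 × 60 × 30 − 9 × 2 = 17982 frames. 1530 ÷ 17982 → 0 full blocks, remainder 1530.
Within the partial block the first minute is 1800 frames and each further minute 1798, so 0 further minute boundaries passed. Total skipped labels = 18 × 0 + 2 × 0 = 0.
Non-drop label index = 1530 + 0 = 1530; at 30 labels/s that is 00:00:51:00, i.e. DF 00:00:51;00.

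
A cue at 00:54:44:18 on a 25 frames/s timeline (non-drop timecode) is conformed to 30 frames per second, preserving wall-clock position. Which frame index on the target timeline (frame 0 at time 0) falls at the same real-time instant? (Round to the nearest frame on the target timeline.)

frame 98542

Source frame index: (0×3600 + 54×60 + 44) × 25 + 18 = 82118.
Real time: 82118 / (25) = 82118/25 s.
Target frame: (82118/25) × (30) = 492708/5 ≈ 98541.600 → 98542.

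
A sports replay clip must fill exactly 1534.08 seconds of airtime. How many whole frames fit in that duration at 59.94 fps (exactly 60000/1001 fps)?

91952 frames

Frames = 1534.08 × 60000/1001 = 92044800/1001 ≈ 91952.8472.
Complete frames: 91952.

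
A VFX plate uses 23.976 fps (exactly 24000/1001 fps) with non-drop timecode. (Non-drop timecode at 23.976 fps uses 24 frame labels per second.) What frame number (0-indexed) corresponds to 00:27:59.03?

frame 40299

Total seconds to the label: (0 × 3600 + 27 × 60 + 59) = 1679.
Frame index = 1679 × 24 + 3 = 40299.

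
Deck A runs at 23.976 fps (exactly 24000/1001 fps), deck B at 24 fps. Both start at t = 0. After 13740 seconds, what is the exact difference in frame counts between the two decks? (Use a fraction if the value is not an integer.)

329760/1001 frames

A emits 24000/1001 × 13740 = 329760000/1001 frames; B emits 24 × 13740 = 329760.
Difference = 329760/1001 frames (≈ 329.4306); B is ahead of A.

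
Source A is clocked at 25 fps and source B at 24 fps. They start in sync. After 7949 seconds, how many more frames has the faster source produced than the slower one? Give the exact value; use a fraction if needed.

A emits 25 × 7949 = 198725 frames; B emits 24 × 7949 = 190776.
Difference = 7949 frames; B is behind A.

7949 frames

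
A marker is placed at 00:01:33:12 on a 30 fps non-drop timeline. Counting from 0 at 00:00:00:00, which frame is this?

frame 2802

Total seconds to the label: (0 × 3600 + 1 × 60 + 33) = 93.
Frame index = 93 × 30 + 12 = 2802.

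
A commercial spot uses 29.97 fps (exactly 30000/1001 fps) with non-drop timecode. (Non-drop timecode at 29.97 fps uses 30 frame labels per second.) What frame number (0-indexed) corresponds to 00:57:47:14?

Total seconds to the label: (0 × 3600 + 57 × 60 + 47) = 3467.
Frame index = 3467 × 30 + 14 = 104024.

104024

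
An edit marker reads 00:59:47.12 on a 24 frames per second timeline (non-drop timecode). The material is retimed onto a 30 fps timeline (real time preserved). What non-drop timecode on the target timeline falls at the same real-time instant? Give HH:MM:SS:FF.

Source frame index: (0×3600 + 59×60 + 47) × 24 + 12 = 86100.
Real time: 86100 / (24) = 7175/2 s.
Target frame: (7175/2) × (30) = 107625.
At 30 labels/s: frame 107625 → 00:59:47:15.

00:59:47:15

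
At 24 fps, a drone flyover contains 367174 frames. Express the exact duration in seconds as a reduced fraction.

183587/12 seconds

Running time = 367174 ÷ (24) = 367174 × 1/24 = 183587/12 s.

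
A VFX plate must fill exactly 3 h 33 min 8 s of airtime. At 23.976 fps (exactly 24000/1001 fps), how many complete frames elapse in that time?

3 h 33 min 8 s = 12788 s.
Frames = 12788 × 24000/1001 = 306912000/1001 ≈ 306605.3946.
Complete frames: 306605.

306605 frames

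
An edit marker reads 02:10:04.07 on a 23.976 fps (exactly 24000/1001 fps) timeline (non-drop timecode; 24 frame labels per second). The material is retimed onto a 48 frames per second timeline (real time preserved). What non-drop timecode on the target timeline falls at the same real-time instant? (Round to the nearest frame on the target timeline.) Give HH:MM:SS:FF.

02:10:12:05

Source frame index: (2×3600 + 10×60 + 4) × 24 + 7 = 187303.
Real time: 187303 / (24000/1001) = 187490303/24000 s.
Target frame: (187490303/24000) × (48) = 187490303/500 ≈ 374980.606 → 374981.
At 48 labels/s: frame 374981 → 02:10:12:05.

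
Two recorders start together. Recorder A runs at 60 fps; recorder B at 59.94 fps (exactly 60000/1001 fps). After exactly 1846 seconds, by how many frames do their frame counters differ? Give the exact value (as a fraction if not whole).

A emits 60 × 1846 = 110760 frames; B emits 60000/1001 × 1846 = 8520000/77.
Difference = 8520/77 frames (≈ 110.6494); B is behind A.

8520/77 frames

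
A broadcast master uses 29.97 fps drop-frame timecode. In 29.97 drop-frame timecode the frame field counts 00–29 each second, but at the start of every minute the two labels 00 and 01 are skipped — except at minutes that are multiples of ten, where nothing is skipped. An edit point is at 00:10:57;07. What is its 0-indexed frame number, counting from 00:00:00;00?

19699

As if non-drop at 30 labels/s: (0 × 3600 + 10 × 60 + 57) × 30 + 7 = 19717.
Minute boundaries passed: 10; those not divisible by 10: 10 − 1 = 9; dropped labels = 2 × 9 = 18.
Actual frame index = 19717 − 18 = 19699.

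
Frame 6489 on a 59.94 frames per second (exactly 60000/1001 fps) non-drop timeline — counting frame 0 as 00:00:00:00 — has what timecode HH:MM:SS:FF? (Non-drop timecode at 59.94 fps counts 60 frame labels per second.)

00:01:48:09

6489 ÷ 60 = 108 full seconds, remainder 9 frames.
108 s = 0 h 1 min 48 s.
Timecode: 00:01:48:09.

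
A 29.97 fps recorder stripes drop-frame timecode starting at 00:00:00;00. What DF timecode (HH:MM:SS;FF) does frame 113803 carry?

01:03:17;07

Ten DF minutes hold 17982 frames, so frame 113803 lies in block 6 (frames 107892–125873) with 5911 frames into that block.
The block's first minute is 1800 frames and the rest 1798 each; 5911 frames reaches minute 3, so 6 × 18 + 3 × 2 = 114 labels have been skipped so far.
Adding those back, label number 113803 + 114 = 113917 at 30 labels/s is 3797 s + 7 f = 1 h 3 min 17 s frame 7, i.e. 01:03:17;07.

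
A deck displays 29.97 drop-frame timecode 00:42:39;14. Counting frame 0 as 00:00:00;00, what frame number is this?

76708

Complete 10-minute blocks: 4, each 17982 frames → 71928.
Remaining 2 whole minutes in the current block: 1800 + 1 × 1798 = 3598 frames.
Within the current minute: 39 × 30 + 14 − 2 = 1182 (labels ;00/;01 skipped at this minute). Total = 71928 + 3598 + 1182 = 76708.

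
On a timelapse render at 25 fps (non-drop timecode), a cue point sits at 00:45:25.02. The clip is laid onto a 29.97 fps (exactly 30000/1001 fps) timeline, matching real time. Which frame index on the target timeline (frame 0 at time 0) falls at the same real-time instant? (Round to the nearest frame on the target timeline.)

frame 81671

Source frame index: (0×3600 + 45×60 + 25) × 25 + 2 = 68127.
Real time: 68127 / (25) = 68127/25 s.
Target frame: (68127/25) × (30000/1001) = 81752400/1001 ≈ 81670.729 → 81671.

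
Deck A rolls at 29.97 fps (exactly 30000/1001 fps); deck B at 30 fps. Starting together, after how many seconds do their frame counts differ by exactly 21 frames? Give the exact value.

The gap grows by |30 − 30000/1001| = 30/1001 frames per second.
Time for a 21-frame gap: 21 ÷ (30/1001) = 700.7 s.

700.7 seconds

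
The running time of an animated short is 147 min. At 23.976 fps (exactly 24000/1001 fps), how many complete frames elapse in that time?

211468 frames

147 min = 8820 s.
Frames = 8820 × 24000/1001 = 30240000/143 ≈ 211468.5315.
Complete frames: 211468.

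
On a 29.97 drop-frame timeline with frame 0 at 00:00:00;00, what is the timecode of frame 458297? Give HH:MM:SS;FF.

04:14:51;25

Each 10-minute DF block holds 10 × 60 × 30 − 9 × 2 = 17982 frames. 458297 ÷ 17982 → 25 full blocks, remainder 8747.
Within the partial block the first minute is 1800 frames and each further minute 1798, so 4 further minute boundaries passed. Total skipped labels = 18 × 25 + 2 × 4 = 458.
Non-drop label index = 458297 + 458 = 458755; at 30 labels/s that is 04:14:51:25, i.e. DF 04:14:51;25.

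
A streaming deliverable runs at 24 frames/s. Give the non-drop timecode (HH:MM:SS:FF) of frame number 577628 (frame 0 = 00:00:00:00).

577628 ÷ 24 = 24067 full seconds, remainder 20 frames.
24067 s = 6 h 41 min 7 s.
Timecode: 06:41:07:20.

06:41:07:20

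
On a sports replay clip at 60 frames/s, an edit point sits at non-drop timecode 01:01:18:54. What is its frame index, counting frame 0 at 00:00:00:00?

Total seconds to the label: (1 × 3600 + 1 × 60 + 18) = 3678.
Frame index = 3678 × 60 + 54 = 220734.

frame 220734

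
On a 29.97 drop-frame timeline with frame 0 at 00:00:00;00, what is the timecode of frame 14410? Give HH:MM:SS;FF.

Ten DF minutes hold 17982 frames, so frame 14410 lies in block 0 (frames 0–17981) with 14410 frames into that block.
The block's first minute is 1800 frames and the rest 1798 each; 14410 frames reaches minute 8, so 0 × 18 + 8 × 2 = 16 labels have been skipped so far.
Adding those back, label number 14410 + 16 = 14426 at 30 labels/s is 480 s + 26 f = 0 h 8 min 0 s frame 26, i.e. 00:08:00;26.

00:08:00;26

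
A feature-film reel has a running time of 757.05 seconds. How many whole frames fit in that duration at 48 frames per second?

Frames = 757.05 × 48 = 181692/5 ≈ 36338.4000.
Complete frames: 36338.

36338 frames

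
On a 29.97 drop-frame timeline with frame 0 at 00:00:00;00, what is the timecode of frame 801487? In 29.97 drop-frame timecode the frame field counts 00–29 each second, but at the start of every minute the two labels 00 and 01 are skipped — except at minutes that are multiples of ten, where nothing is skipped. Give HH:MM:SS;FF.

07:25:42;29

Each 10-minute DF block holds 10 × 60 × 30 − 9 × 2 = 17982 frames. 801487 ÷ 17982 → 44 full blocks, remainder 10279.
Within the partial block the first minute is 1800 frames and each further minute 1798, so 5 further minute boundaries passed. Total skipped labels = 18 × 44 + 2 × 5 = 802.
Non-drop label index = 801487 + 802 = 802289; at 30 labels/s that is 07:25:42:29, i.e. DF 07:25:42;29.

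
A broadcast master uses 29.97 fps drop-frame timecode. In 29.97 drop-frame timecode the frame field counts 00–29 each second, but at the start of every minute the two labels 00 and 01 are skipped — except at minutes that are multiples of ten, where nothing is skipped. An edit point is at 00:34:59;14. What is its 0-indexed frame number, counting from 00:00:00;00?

62922

Complete 10-minute blocks: 3, each 17982 frames → 53946.
Remaining 4 whole minutes in the current block: 1800 + 3 × 1798 = 7194 frames.
Within the current minute: 59 × 30 + 14 − 2 = 1782 (labels ;00/;01 skipped at this minute). Total = 53946 + 7194 + 1782 = 62922.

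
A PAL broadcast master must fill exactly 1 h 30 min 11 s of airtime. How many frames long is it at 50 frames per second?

1 h 30 min 11 s = 5411 s.
Frames = 5411 × 50 = 270550.

270550 frames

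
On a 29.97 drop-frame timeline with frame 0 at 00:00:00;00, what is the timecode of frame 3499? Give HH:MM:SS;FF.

00:01:56;21

Each 10-minute DF block holds 10 × 60 × 30 − 9 × 2 = 17982 frames. 3499 ÷ 17982 → 0 full blocks, remainder 3499.
Within the partial block the first minute is 1800 frames and each further minute 1798, so 1 further minute boundary passed. Total skipped labels = 18 × 0 + 2 × 1 = 2.
Non-drop label index = 3499 + 2 = 3501; at 30 labels/s that is 00:01:56:21, i.e. DF 00:01:56;21.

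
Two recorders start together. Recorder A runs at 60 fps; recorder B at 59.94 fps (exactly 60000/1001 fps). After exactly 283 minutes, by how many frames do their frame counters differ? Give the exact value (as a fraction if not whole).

283 min = 16980 s.
A emits 60 × 16980 = 1018800 frames; B emits 60000/1001 × 16980 = 1018800000/1001.
Difference = 1018800/1001 frames (≈ 1017.7822); B is behind A.

1018800/1001 frames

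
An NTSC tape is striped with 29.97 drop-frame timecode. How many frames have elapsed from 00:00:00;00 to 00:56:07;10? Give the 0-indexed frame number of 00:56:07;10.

100918

Complete 10-minute blocks: 5, each 17982 frames → 89910.
Remaining 6 whole minutes in the current block: 1800 + 5 × 1798 = 10790 frames.
Within the current minute: 7 × 30 + 10 − 2 = 218 (labels ;00/;01 skipped at this minute). Total = 89910 + 10790 + 218 = 100918.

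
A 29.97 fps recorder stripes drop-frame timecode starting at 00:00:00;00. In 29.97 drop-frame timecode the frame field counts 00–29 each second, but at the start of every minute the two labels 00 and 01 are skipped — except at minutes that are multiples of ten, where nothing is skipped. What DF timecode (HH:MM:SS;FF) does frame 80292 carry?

Each 10-minute DF block holds 10 × 60 × 30 − 9 × 2 = 17982 frames. 80292 ÷ 17982 → 4 full blocks, remainder 8364.
Within the partial block the first minute is 1800 frames and each further minute 1798, so 4 further minute boundaries passed. Total skipped labels = 18 × 4 + 2 × 4 = 80.
Non-drop label index = 80292 + 80 = 80372; at 30 labels/s that is 00:44:39:02, i.e. DF 00:44:39;02.

00:44:39;02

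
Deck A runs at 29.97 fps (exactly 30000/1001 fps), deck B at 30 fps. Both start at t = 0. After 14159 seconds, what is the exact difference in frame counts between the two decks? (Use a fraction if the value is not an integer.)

A emits 30000/1001 × 14159 = 424770000/1001 frames; B emits 30 × 14159 = 424770.
Difference = 424770/1001 frames (≈ 424.3457); B is ahead of A.

424770/1001 frames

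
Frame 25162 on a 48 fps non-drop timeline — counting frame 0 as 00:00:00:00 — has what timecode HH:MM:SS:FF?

25162 ÷ 48 = 524 full seconds, remainder 10 frames.
524 s = 0 h 8 min 44 s.
Timecode: 00:08:44:10.

00:08:44:10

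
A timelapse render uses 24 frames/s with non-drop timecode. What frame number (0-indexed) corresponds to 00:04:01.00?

Total seconds to the label: (0 × 3600 + 4 × 60 + 1) = 241.
Frame index = 241 × 24 + 0 = 5784.

frame 5784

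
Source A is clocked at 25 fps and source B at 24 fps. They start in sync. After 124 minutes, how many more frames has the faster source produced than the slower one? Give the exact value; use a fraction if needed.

7440 frames

124 min = 7440 s.
A emits 25 × 7440 = 186000 frames; B emits 24 × 7440 = 178560.
Difference = 7440 frames; B is behind A.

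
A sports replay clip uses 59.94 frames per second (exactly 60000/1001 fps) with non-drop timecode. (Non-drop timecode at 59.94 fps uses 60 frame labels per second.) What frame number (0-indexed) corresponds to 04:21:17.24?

Total seconds to the label: (4 × 3600 + 21 × 60 + 17) = 15677.
Frame index = 15677 × 60 + 24 = 940644.

940644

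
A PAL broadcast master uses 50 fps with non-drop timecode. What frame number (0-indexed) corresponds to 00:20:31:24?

Total seconds to the label: (0 × 3600 + 20 × 60 + 31) = 1231.
Frame index = 1231 × 50 + 24 = 61574.

frame 61574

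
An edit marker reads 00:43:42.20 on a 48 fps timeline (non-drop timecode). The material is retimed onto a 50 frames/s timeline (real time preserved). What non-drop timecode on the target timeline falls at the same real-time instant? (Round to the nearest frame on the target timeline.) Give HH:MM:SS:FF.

Source frame index: (0×3600 + 43×60 + 42) × 48 + 20 = 125876.
Real time: 125876 / (48) = 31469/12 s.
Target frame: (31469/12) × (50) = 786725/6 ≈ 131120.833 → 131121.
At 50 labels/s: frame 131121 → 00:43:42:21.

00:43:42:21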